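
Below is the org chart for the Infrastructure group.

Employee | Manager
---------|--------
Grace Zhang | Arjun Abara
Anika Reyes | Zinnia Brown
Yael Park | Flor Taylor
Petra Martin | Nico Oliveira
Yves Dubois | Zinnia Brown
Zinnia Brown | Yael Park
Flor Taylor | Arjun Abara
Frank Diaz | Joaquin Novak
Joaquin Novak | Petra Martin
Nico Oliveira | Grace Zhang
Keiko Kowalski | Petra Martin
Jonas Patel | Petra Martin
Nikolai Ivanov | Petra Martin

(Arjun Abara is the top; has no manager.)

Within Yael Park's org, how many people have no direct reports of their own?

The people in Yael Park's organization with no one reporting to them are Anika Reyes, Yves Dubois. That is 2.

2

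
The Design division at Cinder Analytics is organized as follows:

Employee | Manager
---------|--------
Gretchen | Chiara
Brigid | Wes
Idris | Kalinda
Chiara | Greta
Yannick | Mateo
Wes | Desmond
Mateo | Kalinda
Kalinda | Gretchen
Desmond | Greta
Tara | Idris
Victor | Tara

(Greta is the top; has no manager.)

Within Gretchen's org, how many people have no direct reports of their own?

2

The people in Gretchen's organization with no one reporting to them are Victor, Yannick. That is 2.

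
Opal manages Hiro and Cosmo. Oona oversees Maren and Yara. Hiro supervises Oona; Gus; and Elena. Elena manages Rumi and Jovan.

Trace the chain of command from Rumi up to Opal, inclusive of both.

Rumi reports to Elena. Elena reports to Hiro. Hiro reports to Opal. Opal is at the top.

Rumi -> Elena -> Hiro -> Opal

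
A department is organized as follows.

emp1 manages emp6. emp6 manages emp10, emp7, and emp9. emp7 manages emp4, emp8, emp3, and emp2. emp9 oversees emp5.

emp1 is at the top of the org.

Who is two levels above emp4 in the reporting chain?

emp4 reports to emp7, and emp7 reports to emp6. So emp4's skip-level manager is emp6.

emp6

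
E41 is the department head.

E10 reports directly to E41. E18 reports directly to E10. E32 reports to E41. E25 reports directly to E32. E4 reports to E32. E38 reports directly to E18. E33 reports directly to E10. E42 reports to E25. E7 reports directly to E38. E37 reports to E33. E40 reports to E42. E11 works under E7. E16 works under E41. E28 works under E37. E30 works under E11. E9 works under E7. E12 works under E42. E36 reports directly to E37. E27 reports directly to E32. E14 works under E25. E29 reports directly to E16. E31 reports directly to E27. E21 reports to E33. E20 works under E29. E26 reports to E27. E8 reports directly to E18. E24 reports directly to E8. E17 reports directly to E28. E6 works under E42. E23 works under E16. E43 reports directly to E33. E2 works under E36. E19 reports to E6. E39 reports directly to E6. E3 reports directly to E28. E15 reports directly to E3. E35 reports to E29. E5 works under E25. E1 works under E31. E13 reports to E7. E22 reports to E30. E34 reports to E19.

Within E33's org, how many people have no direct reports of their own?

5

The people in E33's organization with no one reporting to them are E43, E21, E2, E15, E17. That is 5.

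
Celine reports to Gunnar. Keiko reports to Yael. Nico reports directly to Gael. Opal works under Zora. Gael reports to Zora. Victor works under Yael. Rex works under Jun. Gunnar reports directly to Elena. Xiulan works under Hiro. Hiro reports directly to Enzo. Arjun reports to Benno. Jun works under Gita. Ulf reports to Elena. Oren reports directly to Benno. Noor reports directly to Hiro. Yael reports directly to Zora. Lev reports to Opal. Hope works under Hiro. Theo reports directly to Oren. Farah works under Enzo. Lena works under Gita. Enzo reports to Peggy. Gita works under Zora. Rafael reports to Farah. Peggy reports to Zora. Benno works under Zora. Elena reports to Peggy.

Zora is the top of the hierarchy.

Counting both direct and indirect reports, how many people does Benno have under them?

3

Benno directly manages Oren, Arjun. Under Oren: Theo (1). Arjun has no reports. So Benno's organization is 2 direct reports plus everyone under them: 2 + 1 = 3.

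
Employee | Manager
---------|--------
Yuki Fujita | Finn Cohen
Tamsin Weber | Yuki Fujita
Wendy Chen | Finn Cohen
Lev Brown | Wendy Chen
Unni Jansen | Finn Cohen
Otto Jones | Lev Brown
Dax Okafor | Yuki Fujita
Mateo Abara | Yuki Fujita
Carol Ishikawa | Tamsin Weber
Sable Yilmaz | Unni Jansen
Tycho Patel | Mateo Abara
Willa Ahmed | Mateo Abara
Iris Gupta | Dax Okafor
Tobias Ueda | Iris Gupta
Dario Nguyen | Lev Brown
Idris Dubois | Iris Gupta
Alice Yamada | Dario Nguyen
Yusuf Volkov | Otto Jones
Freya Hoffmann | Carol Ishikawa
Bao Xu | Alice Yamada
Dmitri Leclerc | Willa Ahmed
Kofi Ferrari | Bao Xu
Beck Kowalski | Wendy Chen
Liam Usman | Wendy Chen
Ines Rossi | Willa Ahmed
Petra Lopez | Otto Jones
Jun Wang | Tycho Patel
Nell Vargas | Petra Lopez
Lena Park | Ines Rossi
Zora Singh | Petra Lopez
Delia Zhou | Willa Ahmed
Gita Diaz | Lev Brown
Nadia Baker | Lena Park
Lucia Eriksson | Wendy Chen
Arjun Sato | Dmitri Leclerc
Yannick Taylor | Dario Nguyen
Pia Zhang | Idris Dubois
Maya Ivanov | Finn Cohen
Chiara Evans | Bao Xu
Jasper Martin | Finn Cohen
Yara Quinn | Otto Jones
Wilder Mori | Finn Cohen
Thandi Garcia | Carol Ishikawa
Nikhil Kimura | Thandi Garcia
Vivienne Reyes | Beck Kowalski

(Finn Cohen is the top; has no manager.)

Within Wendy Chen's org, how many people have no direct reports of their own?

11

The people in Wendy Chen's organization with no one reporting to them are Lucia Eriksson, Liam Usman, Vivienne Reyes, Gita Diaz, Yannick Taylor, Chiara Evans, Kofi Ferrari, Yara Quinn, Zora Singh, Nell Vargas, Yusuf Volkov. That is 11.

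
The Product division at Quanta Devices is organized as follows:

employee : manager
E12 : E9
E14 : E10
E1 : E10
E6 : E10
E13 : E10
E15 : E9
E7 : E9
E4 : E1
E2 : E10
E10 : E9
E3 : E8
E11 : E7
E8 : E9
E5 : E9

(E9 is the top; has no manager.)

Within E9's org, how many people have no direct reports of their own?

The people in E9's organization with no one reporting to them are E11, E15, E12, E5, E3, E13, E14, E2, E4, E6. That is 10.

10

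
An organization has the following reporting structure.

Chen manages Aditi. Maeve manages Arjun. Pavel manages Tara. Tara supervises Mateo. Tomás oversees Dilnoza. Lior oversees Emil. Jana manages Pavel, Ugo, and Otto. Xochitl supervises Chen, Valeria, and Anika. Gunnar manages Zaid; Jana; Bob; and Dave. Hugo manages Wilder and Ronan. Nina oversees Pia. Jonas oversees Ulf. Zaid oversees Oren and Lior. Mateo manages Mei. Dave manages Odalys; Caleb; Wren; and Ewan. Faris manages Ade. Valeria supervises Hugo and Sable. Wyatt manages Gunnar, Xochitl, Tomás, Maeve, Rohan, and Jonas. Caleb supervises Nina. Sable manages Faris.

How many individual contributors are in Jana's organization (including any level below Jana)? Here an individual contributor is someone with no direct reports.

3

The people in Jana's organization with no one reporting to them are Otto, Ugo, Mei. That is 3.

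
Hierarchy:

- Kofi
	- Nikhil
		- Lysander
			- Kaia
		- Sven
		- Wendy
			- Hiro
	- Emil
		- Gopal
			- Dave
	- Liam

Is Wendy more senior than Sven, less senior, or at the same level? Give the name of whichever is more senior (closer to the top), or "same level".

Both Wendy and Sven are 2 levels below Kofi.

same level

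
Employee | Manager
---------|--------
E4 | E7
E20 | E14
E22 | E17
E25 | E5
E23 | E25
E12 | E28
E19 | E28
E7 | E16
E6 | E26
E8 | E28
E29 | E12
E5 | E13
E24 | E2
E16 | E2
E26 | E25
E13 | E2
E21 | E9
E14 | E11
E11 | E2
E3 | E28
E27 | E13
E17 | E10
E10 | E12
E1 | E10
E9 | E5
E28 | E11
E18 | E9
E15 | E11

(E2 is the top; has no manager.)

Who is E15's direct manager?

E11

E15 reports directly to E11.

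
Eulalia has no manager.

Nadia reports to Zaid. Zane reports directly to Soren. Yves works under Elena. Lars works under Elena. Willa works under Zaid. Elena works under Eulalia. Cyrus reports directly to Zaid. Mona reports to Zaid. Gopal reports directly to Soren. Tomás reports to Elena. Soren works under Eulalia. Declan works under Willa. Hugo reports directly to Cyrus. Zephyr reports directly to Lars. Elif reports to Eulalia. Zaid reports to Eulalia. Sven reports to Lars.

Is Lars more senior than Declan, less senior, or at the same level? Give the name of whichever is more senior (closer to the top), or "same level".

Lars is 2 levels below Eulalia; Declan is 3. Lars is higher.

Lars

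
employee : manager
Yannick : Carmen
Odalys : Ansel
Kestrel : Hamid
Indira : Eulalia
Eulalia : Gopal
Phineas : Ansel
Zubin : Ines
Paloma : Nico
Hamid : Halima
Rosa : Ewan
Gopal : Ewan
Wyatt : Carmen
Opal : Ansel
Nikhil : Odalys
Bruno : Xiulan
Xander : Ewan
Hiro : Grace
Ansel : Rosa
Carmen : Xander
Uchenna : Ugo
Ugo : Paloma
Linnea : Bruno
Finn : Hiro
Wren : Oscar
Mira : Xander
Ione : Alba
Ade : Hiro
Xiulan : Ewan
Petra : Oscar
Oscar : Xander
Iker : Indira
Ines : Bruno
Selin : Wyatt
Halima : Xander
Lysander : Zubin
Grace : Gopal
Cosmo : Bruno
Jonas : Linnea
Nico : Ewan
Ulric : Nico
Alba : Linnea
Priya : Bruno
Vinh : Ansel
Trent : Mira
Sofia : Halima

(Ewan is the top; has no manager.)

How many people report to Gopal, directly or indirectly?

7

Gopal directly manages Grace, Eulalia. Under Grace: Hiro, Finn, Ade (3). Under Eulalia: Indira, Iker (2). So Gopal's organization is 2 direct reports plus everyone under them: 4 + 3 = 7.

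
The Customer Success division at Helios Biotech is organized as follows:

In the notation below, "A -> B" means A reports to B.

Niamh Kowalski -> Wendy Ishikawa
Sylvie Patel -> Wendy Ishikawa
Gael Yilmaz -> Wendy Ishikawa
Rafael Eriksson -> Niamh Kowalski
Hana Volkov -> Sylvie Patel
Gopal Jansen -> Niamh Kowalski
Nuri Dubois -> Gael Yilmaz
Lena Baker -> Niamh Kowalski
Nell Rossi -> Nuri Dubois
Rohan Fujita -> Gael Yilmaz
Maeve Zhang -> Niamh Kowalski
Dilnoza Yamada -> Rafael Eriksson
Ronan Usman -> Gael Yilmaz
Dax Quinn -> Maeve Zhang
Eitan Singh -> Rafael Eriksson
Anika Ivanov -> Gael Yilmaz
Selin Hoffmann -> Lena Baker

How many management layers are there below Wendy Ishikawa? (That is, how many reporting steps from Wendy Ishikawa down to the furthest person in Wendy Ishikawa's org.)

The longest chain under Wendy Ishikawa runs Wendy Ishikawa → Gael Yilmaz → Nuri Dubois → Nell Rossi, which is 3 levels below Wendy Ishikawa.

3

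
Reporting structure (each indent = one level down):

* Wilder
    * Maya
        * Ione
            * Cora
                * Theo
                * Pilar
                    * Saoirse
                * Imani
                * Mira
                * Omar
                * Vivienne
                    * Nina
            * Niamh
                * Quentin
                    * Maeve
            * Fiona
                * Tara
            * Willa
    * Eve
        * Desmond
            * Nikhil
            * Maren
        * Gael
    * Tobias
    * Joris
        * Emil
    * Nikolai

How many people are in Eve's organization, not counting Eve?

Eve directly manages Desmond, Gael. Under Desmond: Maren, Nikhil (2). Gael has no reports. So Eve's organization is 2 direct reports plus everyone under them: 3 + 1 = 4.

4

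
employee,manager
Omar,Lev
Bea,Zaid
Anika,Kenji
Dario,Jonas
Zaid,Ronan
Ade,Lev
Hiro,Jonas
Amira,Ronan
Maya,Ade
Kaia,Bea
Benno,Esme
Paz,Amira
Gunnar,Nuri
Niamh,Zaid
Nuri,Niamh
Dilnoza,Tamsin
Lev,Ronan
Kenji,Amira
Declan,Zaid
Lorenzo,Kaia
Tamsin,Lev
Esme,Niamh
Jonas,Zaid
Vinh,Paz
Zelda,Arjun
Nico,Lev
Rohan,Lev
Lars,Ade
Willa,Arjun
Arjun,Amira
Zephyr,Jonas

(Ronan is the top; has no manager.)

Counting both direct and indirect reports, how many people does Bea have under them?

Bea directly manages Kaia. Under Kaia: Lorenzo (1). That's 2 in total.

2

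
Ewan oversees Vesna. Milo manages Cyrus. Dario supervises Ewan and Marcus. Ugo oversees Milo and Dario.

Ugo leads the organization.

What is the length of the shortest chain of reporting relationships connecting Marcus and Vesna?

Marcus is 1 level below Dario, and Vesna is 2 levels below Dario (their lowest common manager). The shortest path runs up from Marcus to Dario and back down to Vesna: 1 + 2 = 3 links.

3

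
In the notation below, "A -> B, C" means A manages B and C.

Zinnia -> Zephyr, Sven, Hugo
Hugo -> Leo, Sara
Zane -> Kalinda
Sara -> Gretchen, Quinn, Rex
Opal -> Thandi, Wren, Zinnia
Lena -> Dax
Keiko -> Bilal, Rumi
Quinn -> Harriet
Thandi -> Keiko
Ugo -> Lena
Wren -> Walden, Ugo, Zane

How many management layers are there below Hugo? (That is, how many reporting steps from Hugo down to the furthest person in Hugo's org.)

The longest chain under Hugo runs Hugo → Sara → Quinn → Harriet, which is 3 levels below Hugo.

3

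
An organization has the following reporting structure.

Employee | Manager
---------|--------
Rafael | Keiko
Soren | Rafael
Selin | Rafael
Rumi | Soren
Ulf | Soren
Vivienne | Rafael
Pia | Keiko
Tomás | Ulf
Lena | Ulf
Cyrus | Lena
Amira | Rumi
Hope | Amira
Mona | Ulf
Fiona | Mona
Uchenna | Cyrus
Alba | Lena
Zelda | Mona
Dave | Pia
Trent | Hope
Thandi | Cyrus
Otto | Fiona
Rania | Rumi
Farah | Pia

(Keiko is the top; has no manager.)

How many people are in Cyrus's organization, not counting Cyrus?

Cyrus directly manages Uchenna, Thandi. Uchenna has no reports. Thandi has no reports. So Cyrus's organization is 2 direct reports plus everyone under them: 1 + 1 = 2.

2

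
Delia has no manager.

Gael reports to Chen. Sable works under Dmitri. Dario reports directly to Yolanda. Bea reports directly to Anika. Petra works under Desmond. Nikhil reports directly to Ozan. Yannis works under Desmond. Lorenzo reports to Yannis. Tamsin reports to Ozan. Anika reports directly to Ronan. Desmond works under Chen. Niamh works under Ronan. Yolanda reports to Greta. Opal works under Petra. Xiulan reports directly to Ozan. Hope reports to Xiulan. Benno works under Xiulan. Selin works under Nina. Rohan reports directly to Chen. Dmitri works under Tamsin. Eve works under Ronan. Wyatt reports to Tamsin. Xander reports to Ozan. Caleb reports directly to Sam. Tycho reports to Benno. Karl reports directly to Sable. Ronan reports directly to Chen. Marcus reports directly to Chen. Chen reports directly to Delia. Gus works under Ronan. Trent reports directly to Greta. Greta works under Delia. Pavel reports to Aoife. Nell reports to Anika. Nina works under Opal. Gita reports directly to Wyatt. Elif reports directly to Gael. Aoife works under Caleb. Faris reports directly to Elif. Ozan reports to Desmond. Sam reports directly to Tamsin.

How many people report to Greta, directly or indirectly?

3

Greta directly manages Trent, Yolanda. Trent has no reports. Under Yolanda: Dario (1). So Greta's organization is 2 direct reports plus everyone under them: 1 + 2 = 3.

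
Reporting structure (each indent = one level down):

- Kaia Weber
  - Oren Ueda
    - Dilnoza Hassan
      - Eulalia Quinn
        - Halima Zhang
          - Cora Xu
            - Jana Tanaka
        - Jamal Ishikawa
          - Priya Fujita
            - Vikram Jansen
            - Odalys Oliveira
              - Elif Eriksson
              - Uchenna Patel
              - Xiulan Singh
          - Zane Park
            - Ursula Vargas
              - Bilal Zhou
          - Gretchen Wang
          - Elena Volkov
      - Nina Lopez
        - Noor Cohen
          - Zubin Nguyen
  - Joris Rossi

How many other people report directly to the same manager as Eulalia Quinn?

1

Eulalia Quinn reports to Dilnoza Hassan. Dilnoza Hassan's other direct reports are Nina Lopez — 1 peer.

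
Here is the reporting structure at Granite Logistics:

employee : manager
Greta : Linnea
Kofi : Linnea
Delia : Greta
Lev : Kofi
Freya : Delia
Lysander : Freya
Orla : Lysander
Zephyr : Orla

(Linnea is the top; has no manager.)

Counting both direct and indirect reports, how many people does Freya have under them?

Freya directly manages Lysander. Under Lysander: Orla, Zephyr (2). That's 3 in total.

3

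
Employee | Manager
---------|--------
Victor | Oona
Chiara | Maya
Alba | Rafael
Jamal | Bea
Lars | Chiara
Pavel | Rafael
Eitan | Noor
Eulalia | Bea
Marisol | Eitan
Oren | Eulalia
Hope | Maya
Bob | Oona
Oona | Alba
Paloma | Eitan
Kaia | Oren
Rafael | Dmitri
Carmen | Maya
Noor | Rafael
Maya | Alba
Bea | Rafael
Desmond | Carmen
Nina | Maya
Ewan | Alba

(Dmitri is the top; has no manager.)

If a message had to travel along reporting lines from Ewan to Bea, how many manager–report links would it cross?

3

Ewan is 2 levels below Rafael, and Bea is 1 level below Rafael (their lowest common manager). The shortest path runs up from Ewan to Rafael and back down to Bea: 2 + 1 = 3 links.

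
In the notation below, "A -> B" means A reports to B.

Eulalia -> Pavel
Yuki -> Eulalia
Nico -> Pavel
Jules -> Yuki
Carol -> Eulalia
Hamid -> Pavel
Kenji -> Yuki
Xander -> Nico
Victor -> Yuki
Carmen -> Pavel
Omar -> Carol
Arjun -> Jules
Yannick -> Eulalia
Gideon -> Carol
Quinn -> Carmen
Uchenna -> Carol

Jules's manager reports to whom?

Eulalia

Jules reports to Yuki, and Yuki reports to Eulalia. So Jules's skip-level manager is Eulalia.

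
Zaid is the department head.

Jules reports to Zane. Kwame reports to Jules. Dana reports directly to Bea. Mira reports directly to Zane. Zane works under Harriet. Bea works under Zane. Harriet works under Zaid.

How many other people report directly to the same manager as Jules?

Jules reports to Zane. Zane's other direct reports are Mira, Bea — 2 peers.

2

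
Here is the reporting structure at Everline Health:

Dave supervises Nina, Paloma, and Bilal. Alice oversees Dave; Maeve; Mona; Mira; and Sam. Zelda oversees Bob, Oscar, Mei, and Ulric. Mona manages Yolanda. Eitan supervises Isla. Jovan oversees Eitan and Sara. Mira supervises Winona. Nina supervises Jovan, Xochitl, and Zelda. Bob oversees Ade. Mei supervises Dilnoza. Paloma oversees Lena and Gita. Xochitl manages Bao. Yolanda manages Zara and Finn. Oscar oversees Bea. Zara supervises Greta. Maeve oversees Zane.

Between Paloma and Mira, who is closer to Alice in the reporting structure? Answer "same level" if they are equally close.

Mira

Paloma is 2 levels below Alice; Mira is 1. Mira is higher.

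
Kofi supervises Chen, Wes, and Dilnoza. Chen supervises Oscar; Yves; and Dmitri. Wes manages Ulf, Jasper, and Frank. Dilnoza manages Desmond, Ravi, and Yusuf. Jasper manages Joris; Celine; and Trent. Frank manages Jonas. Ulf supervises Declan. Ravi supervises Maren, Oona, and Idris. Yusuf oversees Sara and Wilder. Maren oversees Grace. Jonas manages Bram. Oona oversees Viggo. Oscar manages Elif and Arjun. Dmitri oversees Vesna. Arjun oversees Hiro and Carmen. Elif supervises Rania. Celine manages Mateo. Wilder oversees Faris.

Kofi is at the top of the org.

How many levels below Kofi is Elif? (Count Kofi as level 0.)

Chain from Elif up to Kofi: Elif → Oscar → Chen → Kofi. That is 3 steps up, so Elif is 3 levels below Kofi.

3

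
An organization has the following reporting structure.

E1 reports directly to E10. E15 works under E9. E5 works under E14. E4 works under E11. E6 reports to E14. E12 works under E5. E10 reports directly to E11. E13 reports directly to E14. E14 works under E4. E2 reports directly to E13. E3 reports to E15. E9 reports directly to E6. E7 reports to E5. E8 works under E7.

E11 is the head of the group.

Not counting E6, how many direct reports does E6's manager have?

2

E6 reports to E14. E14's other direct reports are E13, E5 — 2 peers.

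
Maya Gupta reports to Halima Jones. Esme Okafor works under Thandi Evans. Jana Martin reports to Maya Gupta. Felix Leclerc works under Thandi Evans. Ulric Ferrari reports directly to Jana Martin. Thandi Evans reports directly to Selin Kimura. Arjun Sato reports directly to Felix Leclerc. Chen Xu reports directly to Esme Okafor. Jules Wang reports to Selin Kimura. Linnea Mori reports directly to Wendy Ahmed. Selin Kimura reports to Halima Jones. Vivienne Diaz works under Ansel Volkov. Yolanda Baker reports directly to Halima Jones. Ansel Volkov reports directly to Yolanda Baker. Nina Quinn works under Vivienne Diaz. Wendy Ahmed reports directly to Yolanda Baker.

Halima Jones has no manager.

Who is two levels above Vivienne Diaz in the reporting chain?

Vivienne Diaz reports to Ansel Volkov, and Ansel Volkov reports to Yolanda Baker. So Vivienne Diaz's skip-level manager is Yolanda Baker.

Yolanda Baker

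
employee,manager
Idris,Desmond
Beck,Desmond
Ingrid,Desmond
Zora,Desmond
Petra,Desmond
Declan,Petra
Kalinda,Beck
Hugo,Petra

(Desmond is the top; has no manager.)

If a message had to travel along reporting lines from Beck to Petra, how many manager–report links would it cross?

Beck is 1 level below Desmond, and Petra is 1 level below Desmond (their lowest common manager). The shortest path runs up from Beck to Desmond and back down to Petra: 1 + 1 = 2 links.

2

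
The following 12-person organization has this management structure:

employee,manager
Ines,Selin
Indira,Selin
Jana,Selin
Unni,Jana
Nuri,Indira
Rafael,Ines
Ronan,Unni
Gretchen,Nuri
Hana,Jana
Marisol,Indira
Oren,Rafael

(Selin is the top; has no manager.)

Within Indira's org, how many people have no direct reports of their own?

The people in Indira's organization with no one reporting to them are Marisol, Gretchen. That is 2.

2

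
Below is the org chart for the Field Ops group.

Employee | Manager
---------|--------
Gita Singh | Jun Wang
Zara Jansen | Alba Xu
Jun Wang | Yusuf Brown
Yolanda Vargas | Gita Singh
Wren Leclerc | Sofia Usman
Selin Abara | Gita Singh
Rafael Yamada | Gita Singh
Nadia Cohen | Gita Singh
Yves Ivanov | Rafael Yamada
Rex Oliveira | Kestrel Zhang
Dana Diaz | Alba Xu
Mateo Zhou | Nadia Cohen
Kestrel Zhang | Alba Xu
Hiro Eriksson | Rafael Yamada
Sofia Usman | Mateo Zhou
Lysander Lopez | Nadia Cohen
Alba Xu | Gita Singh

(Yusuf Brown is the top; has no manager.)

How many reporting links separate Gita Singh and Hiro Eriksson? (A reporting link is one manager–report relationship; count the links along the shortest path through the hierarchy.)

Hiro Eriksson is in Gita Singh's organization: the chain from Hiro Eriksson up to Gita Singh is Hiro Eriksson → Rafael Yamada → Gita Singh, which is 2 links.

2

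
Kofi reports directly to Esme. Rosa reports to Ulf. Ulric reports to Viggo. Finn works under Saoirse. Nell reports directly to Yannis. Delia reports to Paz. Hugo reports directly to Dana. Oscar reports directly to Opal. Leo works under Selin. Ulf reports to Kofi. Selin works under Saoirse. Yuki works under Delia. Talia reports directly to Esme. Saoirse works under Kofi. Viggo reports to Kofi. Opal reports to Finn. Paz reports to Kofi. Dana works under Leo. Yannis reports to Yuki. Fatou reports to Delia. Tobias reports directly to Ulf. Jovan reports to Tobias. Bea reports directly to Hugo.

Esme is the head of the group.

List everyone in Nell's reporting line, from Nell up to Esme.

Nell -> Yannis -> Yuki -> Delia -> Paz -> Kofi -> Esme

Nell reports to Yannis. Yannis reports to Yuki. Yuki reports to Delia. Delia reports to Paz. Paz reports to Kofi. Kofi reports to Esme. Esme is at the top.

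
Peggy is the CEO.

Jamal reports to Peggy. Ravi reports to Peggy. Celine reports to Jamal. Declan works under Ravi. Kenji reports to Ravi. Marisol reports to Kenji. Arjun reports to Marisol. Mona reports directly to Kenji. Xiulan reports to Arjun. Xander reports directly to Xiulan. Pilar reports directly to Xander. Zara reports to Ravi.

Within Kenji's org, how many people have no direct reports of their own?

2

The people in Kenji's organization with no one reporting to them are Mona, Pilar. That is 2.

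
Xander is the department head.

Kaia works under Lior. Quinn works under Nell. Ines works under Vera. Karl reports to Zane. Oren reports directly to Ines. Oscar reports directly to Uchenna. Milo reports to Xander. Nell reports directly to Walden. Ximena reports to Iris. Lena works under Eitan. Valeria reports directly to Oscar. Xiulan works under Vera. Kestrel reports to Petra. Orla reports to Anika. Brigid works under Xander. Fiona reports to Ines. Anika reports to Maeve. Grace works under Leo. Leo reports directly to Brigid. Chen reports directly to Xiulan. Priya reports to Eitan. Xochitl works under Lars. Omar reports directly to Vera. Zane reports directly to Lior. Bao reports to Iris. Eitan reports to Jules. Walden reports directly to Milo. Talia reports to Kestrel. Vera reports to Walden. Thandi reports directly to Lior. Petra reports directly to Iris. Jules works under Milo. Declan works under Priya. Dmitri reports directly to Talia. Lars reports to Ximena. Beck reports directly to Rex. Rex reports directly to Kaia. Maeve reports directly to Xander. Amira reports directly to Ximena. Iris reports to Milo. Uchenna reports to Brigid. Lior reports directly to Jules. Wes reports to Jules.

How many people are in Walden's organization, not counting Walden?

9

Walden directly manages Vera, Nell. Under Vera: Ines, Fiona, Oren, Xiulan, Chen, Omar (6). Under Nell: Quinn (1). So Walden's organization is 2 direct reports plus everyone under them: 7 + 2 = 9.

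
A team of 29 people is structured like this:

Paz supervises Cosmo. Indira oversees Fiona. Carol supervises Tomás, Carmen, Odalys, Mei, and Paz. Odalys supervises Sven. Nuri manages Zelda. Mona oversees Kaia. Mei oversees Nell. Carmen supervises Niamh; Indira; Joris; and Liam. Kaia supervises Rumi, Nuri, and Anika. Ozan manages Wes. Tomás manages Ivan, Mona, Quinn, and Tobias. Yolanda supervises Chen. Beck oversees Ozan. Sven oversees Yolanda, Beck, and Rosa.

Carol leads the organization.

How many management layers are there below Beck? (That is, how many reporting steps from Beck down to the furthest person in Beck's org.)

The longest chain under Beck runs Beck → Ozan → Wes, which is 2 levels below Beck.

2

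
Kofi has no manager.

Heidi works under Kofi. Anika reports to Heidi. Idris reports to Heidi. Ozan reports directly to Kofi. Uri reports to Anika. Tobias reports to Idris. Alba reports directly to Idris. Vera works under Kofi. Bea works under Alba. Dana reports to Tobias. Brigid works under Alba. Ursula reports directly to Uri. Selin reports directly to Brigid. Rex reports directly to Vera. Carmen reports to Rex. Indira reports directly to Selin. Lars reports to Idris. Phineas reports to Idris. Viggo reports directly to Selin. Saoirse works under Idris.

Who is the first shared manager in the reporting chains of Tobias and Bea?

Tobias's chain of managers is Idris, Heidi, Kofi. Bea's chain of managers is Alba, Idris, Heidi, Kofi. The first manager that appears in both chains is Idris.

Idris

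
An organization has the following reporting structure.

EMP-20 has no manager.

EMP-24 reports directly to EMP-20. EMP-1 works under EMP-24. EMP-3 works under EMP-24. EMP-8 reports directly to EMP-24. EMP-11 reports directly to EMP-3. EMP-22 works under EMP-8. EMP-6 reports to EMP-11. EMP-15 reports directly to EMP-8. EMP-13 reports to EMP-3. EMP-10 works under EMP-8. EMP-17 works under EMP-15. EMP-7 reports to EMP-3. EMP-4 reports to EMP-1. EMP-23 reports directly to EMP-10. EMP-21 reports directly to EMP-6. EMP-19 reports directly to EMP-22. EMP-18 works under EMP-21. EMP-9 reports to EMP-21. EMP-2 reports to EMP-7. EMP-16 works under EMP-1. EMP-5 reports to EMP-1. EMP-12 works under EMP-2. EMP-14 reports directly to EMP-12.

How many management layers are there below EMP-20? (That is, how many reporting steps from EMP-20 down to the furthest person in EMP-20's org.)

The longest chain under EMP-20 runs EMP-20 → EMP-24 → EMP-3 → EMP-7 → EMP-2 → EMP-12 → EMP-14, which is 6 levels below EMP-20.

6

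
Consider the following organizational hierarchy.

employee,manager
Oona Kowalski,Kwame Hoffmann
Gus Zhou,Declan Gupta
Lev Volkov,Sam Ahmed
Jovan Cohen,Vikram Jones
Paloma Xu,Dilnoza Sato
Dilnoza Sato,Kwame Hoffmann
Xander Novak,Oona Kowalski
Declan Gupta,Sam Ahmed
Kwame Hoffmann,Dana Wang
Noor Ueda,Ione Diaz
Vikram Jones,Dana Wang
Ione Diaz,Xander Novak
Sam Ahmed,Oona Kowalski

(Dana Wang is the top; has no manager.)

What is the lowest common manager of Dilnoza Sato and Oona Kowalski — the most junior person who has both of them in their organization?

Kwame Hoffmann

Dilnoza Sato's chain of managers is Kwame Hoffmann, Dana Wang. Oona Kowalski's chain of managers is Kwame Hoffmann, Dana Wang. The first manager that appears in both chains is Kwame Hoffmann.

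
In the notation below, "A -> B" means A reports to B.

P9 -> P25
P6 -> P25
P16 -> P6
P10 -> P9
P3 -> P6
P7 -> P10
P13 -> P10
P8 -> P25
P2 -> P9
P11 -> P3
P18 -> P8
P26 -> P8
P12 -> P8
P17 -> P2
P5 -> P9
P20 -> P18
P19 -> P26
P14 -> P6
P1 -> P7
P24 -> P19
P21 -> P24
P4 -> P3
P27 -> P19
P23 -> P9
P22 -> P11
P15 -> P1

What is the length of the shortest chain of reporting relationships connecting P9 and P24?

5

P9 is 1 level below P25, and P24 is 4 levels below P25 (their lowest common manager). The shortest path runs up from P9 to P25 and back down to P24: 1 + 4 = 5 links.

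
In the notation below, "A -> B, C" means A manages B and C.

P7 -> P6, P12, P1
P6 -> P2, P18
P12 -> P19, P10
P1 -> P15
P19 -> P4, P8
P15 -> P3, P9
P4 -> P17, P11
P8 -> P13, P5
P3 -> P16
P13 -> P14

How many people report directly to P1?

1

P1 directly manages P15. That is 1 direct report.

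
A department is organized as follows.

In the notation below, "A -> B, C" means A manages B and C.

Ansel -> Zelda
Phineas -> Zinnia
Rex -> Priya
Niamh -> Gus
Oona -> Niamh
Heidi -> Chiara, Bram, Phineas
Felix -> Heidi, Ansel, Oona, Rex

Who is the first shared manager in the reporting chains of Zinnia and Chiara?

Heidi

Zinnia's chain of managers is Phineas, Heidi, Felix. Chiara's chain of managers is Heidi, Felix. The first manager that appears in both chains is Heidi.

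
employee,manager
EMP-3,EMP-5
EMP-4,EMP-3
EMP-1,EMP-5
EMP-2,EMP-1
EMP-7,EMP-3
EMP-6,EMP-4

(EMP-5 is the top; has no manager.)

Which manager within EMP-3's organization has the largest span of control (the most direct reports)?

Direct-report counts within EMP-3's organization: EMP-3 has 2; EMP-4 has 1. The largest is 2, held by EMP-3.

EMP-3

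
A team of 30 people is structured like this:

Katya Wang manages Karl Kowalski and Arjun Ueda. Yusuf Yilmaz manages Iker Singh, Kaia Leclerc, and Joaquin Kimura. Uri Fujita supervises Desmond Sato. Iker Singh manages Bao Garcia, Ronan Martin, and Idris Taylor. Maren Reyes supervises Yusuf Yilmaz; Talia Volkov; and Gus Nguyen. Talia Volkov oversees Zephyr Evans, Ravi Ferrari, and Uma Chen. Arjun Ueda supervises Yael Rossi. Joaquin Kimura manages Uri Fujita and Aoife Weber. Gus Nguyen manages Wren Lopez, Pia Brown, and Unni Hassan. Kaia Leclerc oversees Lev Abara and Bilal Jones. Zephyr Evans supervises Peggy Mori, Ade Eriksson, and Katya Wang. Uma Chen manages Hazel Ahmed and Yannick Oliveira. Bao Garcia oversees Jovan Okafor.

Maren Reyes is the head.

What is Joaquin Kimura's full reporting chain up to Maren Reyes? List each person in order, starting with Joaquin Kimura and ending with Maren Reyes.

Joaquin Kimura -> Yusuf Yilmaz -> Maren Reyes

Joaquin Kimura reports to Yusuf Yilmaz. Yusuf Yilmaz reports to Maren Reyes. Maren Reyes is at the top.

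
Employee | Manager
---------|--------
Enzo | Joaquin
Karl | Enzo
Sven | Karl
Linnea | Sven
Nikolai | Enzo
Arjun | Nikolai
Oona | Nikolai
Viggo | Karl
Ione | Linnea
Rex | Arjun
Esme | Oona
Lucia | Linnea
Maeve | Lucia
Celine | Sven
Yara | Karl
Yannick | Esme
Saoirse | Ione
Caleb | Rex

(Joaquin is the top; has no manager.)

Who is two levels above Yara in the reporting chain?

Yara reports to Karl, and Karl reports to Enzo. So Yara's skip-level manager is Enzo.

Enzo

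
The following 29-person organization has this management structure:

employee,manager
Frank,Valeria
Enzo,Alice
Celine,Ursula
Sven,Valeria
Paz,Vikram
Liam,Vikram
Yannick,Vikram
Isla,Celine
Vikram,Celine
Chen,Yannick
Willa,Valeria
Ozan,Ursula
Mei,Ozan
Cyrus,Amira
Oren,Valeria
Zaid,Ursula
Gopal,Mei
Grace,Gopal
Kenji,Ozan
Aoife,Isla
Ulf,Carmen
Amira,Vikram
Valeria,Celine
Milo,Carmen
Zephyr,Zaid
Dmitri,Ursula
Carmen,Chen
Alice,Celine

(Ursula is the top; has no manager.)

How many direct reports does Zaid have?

Zaid directly manages Zephyr. That is 1 direct report.

1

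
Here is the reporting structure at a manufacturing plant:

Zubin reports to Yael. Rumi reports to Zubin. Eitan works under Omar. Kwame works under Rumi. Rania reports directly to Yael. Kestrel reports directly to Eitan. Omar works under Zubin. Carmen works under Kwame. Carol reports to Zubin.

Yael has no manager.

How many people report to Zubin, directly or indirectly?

7

Zubin directly manages Rumi, Carol, Omar. Under Rumi: Kwame, Carmen (2). Carol has no reports. Under Omar: Eitan, Kestrel (2). So Zubin's organization is 3 direct reports plus everyone under them: 3 + 1 + 3 = 7.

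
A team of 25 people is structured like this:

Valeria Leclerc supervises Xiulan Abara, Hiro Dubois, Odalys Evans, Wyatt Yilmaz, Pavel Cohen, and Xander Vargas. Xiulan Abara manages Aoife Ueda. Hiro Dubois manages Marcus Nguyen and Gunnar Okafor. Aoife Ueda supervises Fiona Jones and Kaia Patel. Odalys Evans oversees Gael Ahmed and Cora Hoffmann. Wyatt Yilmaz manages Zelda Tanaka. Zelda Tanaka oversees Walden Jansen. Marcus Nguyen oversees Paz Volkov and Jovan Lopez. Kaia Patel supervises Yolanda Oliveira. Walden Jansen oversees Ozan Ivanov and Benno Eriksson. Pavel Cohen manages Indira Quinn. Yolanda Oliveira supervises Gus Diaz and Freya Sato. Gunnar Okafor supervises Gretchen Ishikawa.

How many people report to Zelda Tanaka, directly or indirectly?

Zelda Tanaka directly manages Walden Jansen. Under Walden Jansen: Benno Eriksson, Ozan Ivanov (2). That's 3 in total.

3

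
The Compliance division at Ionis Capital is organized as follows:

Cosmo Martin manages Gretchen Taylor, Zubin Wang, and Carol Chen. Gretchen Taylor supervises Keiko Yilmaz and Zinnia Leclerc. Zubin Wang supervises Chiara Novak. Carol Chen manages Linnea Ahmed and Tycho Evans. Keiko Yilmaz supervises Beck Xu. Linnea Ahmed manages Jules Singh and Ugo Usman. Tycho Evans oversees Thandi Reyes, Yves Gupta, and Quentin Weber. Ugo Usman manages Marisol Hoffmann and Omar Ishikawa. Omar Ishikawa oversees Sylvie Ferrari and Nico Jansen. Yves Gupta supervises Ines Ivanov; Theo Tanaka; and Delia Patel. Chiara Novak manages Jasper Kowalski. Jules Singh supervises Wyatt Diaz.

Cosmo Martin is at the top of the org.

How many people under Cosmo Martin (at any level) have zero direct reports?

The people in Cosmo Martin's organization with no one reporting to them are Quentin Weber, Ines Ivanov, Theo Tanaka, Delia Patel, Thandi Reyes, Wyatt Diaz, Marisol Hoffmann, Nico Jansen, Sylvie Ferrari, Jasper Kowalski, Zinnia Leclerc, Beck Xu. That is 12.

12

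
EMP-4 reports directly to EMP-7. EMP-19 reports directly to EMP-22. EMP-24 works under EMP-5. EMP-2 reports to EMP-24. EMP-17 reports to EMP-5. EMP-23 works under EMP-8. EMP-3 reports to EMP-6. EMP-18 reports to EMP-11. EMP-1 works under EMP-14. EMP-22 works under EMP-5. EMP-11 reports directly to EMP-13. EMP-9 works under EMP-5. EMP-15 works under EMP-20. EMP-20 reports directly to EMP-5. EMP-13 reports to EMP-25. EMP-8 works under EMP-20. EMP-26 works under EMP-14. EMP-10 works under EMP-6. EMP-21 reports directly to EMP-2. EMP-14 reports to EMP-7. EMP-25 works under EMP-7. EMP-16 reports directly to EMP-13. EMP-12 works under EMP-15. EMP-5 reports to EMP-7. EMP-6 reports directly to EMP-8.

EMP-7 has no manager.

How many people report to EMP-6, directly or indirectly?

2

EMP-6 directly manages EMP-3, EMP-10. EMP-3 has no reports. EMP-10 has no reports. So EMP-6's organization is 2 direct reports plus everyone under them: 1 + 1 = 2.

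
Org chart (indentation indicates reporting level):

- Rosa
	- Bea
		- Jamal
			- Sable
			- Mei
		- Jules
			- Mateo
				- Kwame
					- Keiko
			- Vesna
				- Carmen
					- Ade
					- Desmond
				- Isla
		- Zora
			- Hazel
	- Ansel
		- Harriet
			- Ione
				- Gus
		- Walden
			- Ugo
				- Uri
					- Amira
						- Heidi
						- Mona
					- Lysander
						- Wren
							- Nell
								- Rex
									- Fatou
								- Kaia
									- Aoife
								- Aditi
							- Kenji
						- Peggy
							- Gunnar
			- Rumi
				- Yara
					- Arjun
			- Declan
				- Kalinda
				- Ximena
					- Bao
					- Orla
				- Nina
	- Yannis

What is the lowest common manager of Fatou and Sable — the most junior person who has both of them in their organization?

Fatou's chain of managers is Rex, Nell, Wren, Lysander, Uri, Ugo, Walden, Ansel, Rosa. Sable's chain of managers is Jamal, Bea, Rosa. The first manager that appears in both chains is Rosa.

Rosa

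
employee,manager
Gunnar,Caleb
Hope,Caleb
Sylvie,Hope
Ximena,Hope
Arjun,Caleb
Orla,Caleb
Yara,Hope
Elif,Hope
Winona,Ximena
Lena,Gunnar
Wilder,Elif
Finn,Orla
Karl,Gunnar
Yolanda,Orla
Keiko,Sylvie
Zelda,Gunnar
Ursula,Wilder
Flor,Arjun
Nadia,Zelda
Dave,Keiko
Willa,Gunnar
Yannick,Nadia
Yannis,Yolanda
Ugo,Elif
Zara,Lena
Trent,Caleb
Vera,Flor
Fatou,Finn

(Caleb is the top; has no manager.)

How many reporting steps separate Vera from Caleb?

3

Chain from Vera up to Caleb: Vera → Flor → Arjun → Caleb. That is 3 steps up, so Vera is 3 levels below Caleb.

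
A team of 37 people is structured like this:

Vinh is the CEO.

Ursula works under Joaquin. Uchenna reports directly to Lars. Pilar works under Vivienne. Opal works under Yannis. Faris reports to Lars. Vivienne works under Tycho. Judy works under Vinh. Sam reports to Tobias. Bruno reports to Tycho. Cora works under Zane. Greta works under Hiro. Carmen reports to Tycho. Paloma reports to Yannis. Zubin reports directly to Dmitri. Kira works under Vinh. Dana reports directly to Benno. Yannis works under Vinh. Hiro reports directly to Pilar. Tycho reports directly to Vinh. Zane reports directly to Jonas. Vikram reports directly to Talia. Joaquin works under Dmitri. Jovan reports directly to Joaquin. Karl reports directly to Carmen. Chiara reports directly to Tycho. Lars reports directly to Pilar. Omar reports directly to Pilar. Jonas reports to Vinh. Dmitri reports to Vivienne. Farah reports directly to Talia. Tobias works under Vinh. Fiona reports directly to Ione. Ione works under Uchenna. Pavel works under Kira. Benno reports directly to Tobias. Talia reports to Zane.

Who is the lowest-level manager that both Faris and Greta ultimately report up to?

Pilar

Faris's chain of managers is Lars, Pilar, Vivienne, Tycho, Vinh. Greta's chain of managers is Hiro, Pilar, Vivienne, Tycho, Vinh. The first manager that appears in both chains is Pilar.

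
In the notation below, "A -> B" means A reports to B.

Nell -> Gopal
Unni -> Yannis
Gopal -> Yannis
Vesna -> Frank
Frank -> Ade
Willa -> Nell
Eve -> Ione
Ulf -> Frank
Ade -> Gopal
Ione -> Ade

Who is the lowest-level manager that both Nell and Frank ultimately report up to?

Gopal

Nell's chain of managers is Gopal, Yannis. Frank's chain of managers is Ade, Gopal, Yannis. The first manager that appears in both chains is Gopal.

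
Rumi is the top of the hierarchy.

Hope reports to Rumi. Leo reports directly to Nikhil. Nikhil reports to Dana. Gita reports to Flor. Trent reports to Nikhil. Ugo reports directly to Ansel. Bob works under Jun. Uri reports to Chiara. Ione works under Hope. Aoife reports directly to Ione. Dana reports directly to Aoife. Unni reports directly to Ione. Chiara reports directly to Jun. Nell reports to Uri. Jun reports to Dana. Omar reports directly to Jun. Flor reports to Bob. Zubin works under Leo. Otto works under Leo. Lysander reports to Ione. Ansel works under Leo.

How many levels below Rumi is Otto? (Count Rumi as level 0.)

7

Chain from Otto up to Rumi: Otto → Leo → Nikhil → Dana → Aoife → Ione → Hope → Rumi. That is 7 steps up, so Otto is 7 levels below Rumi.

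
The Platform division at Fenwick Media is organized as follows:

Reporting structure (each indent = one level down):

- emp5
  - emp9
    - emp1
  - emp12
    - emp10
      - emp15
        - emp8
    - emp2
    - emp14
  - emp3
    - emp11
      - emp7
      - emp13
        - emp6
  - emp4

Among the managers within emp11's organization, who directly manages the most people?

Direct-report counts within emp11's organization: emp11 has 2; emp13 has 1. The largest is 2, held by emp11.

emp11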